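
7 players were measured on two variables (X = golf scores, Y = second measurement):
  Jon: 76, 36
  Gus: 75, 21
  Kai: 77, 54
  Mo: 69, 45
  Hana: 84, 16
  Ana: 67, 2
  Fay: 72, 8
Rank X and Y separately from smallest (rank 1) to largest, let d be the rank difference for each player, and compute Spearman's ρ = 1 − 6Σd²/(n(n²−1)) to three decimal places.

Ranks of variable 1: 5, 4, 6, 2, 7, 1, 3
Ranks of variable 2: 5, 4, 7, 6, 3, 1, 2
d = r₁ − r₂: 0, 0, -1, -4, 4, 0, 1
d²: 0, 0, 1, 16, 16, 0, 1; Σd² = 34
ρ = 1 − 6·34/(7·48) = 1 − 204/336 = 0.393

0.393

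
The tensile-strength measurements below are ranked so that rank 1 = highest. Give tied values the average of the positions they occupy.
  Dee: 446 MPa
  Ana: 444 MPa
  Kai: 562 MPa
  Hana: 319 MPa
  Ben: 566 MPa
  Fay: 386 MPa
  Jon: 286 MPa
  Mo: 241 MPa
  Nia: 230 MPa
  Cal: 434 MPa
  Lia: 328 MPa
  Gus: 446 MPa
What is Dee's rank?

3.5

Sorted (descending): 566, 562, 446, 446, 444, 434, 386, 328, 319, 286, 241, 230
The 2 values of 446 occupy positions 3–4 → average rank (3+4)/2 = 3.5.
Dee has value 446 MPa → rank 3.5.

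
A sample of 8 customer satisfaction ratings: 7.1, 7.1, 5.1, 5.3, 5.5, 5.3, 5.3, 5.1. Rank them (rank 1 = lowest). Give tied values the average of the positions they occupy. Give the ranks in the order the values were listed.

7.5, 7.5, 1.5, 4, 6, 4, 4, 1.5

Sorted (ascending): 5.1, 5.1, 5.3, 5.3, 5.3, 5.5, 7.1, 7.1
The 2 values of 5.1 occupy positions 1–2 → average rank (1+2)/2 = 1.5.
The 3 values of 5.3 occupy positions 3–5 → average rank 4.
The 2 values of 7.1 occupy positions 7–8 → average rank (7+8)/2 = 7.5.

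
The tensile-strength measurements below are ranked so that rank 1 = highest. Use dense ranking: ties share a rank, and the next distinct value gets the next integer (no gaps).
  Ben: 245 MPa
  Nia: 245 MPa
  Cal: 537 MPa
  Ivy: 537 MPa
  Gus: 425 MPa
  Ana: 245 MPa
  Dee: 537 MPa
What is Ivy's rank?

Sorted (descending): 537, 537, 537, 425, 245, 245, 245
The 3 values of 537 share dense rank 1.
The 3 values of 245 share dense rank 3.
Remaining distinct values take the next consecutive integers.
Ivy has value 537 MPa → rank 1.

1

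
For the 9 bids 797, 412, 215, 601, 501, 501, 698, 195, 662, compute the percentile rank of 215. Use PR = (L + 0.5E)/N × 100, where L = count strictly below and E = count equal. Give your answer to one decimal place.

N = 9.
Strictly below 215: 1. Equal to 215: 1.
PR = (1 + 0.5·1)/9 × 100 = 16.7

16.7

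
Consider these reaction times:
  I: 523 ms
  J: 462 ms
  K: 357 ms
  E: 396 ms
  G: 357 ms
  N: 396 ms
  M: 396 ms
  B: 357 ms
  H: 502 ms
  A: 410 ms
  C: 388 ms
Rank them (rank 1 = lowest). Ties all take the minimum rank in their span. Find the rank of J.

Sorted (ascending): 357, 357, 357, 388, 396, 396, 396, 410, 462, 502, 523
The 3 values of 357 occupy positions 1–3 → each gets rank 1.
The 3 values of 396 occupy positions 5–7 → each gets rank 5.
J has value 462 ms → rank 9.

9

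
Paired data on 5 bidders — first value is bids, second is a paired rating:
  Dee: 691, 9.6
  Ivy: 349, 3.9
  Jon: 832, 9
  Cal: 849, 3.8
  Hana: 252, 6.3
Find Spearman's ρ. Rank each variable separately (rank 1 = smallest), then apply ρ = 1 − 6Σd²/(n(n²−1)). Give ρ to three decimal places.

Ranks of variable 1: 3, 2, 4, 5, 1
Ranks of variable 2: 5, 2, 4, 1, 3
d = r₁ − r₂: -2, 0, 0, 4, -2
d²: 4, 0, 0, 16, 4; Σd² = 24
ρ = 1 − 6·24/(5·24) = 1 − 144/120 = -0.200

-0.200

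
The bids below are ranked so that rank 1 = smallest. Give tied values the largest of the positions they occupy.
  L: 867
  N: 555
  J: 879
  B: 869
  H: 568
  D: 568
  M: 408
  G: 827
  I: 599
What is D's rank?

Sorted (ascending): 408, 555, 568, 568, 599, 827, 867, 869, 879
The 2 values of 568 occupy positions 3–4 → each gets rank 4.
D has value 568 → rank 4.

4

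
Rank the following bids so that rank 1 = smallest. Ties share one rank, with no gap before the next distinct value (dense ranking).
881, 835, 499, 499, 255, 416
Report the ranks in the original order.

Sorted (ascending): 255, 416, 499, 499, 835, 881
The 2 values of 499 share dense rank 3.
Remaining distinct values take the next consecutive integers.

5, 4, 3, 3, 1, 2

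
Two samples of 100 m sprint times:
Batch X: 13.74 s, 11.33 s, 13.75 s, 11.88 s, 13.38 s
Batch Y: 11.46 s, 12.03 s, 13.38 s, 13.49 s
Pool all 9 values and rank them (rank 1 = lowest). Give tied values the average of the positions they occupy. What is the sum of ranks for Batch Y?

18.5

Sorted (ascending): 11.33, 11.46, 11.88, 12.03, 13.38, 13.38, 13.49, 13.74, 13.75
The 2 values of 13.38 occupy positions 5–6 → average rank (5+6)/2 = 5.5.
Batch Y values → pooled ranks: 11.46→2, 12.03→4, 13.38→5.5, 13.49→7
Rank sum = 2 + 4 + 5.5 + 7 = 18.5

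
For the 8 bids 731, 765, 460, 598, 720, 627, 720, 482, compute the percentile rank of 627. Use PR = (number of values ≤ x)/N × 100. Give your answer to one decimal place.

50.0

N = 8.
Strictly below 627: 3. Equal to 627: 1.
PR = 4/8 × 100 = 50.0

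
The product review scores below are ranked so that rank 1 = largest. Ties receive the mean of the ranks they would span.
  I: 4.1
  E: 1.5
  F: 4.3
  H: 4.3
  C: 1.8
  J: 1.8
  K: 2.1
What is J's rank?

5.5

Sorted (descending): 4.3, 4.3, 4.1, 2.1, 1.8, 1.8, 1.5
The 2 values of 4.3 occupy positions 1–2 → average rank (1+2)/2 = 1.5.
The 2 values of 1.8 occupy positions 5–6 → average rank (5+6)/2 = 5.5.
J has value 1.8 → rank 5.5.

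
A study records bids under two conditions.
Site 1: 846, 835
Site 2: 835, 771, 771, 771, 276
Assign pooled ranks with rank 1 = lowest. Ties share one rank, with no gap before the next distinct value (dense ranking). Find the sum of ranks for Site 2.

10

Sorted (ascending): 276, 771, 771, 771, 835, 835, 846
The 3 values of 771 share dense rank 2.
The 2 values of 835 share dense rank 3.
Remaining distinct values take the next consecutive integers.
Site 2 values → pooled ranks: 835→3, 771→2, 771→2, 771→2, 276→1
Rank sum = 3 + 2 + 2 + 2 + 1 = 10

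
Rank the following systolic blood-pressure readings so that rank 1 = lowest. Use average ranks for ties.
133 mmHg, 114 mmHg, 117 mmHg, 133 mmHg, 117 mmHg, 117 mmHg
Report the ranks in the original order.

Sorted (ascending): 114, 117, 117, 117, 133, 133
The 3 values of 117 occupy positions 2–4 → average rank 3.
The 2 values of 133 occupy positions 5–6 → average rank (5+6)/2 = 5.5.

5.5, 1, 3, 5.5, 3, 3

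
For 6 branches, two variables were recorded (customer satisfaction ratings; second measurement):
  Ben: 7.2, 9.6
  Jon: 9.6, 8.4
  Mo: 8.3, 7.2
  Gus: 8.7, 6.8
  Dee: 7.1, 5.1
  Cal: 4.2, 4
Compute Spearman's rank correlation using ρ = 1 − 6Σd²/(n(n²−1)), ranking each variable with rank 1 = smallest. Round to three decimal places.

Ranks of variable 1: 3, 6, 4, 5, 2, 1
Ranks of variable 2: 6, 5, 4, 3, 2, 1
d = r₁ − r₂: -3, 1, 0, 2, 0, 0
d²: 9, 1, 0, 4, 0, 0; Σd² = 14
ρ = 1 − 6·14/(6·35) = 1 − 84/210 = 0.600

0.600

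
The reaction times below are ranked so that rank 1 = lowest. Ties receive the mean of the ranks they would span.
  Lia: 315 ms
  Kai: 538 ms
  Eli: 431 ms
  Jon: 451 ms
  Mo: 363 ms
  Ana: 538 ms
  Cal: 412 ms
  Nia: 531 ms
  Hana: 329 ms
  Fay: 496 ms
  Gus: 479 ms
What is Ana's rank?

10.5

Sorted (ascending): 315, 329, 363, 412, 431, 451, 479, 496, 531, 538, 538
The 2 values of 538 occupy positions 10–11 → average rank (10+11)/2 = 10.5.
Ana has value 538 ms → rank 10.5.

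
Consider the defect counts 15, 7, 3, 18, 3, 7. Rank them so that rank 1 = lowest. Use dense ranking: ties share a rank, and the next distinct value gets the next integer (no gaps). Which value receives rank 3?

15

Sorted (ascending): 3, 3, 7, 7, 15, 18
The 2 values of 3 share dense rank 1.
The 2 values of 7 share dense rank 2.
Remaining distinct values take the next consecutive integers.
Rank 3 → value 15.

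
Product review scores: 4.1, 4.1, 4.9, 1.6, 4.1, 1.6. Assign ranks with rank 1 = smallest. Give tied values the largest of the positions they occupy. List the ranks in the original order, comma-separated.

5, 5, 6, 2, 5, 2

Sorted (ascending): 1.6, 1.6, 4.1, 4.1, 4.1, 4.9
The 2 values of 1.6 occupy positions 1–2 → each gets rank 2.
The 3 values of 4.1 occupy positions 3–5 → each gets rank 5.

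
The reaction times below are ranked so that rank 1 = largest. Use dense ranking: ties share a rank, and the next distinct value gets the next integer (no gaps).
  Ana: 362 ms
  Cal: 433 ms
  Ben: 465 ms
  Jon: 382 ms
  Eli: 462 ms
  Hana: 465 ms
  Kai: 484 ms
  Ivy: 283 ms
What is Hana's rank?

2

Sorted (descending): 484, 465, 465, 462, 433, 382, 362, 283
The 2 values of 465 share dense rank 2.
Remaining distinct values take the next consecutive integers.
Hana has value 465 ms → rank 2.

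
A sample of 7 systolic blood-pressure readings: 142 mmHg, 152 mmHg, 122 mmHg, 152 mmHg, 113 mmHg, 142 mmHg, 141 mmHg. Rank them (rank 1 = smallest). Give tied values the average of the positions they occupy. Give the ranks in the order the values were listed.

4.5, 6.5, 2, 6.5, 1, 4.5, 3

Sorted (ascending): 113, 122, 141, 142, 142, 152, 152
The 2 values of 142 occupy positions 4–5 → average rank (4+5)/2 = 4.5.
The 2 values of 152 occupy positions 6–7 → average rank (6+7)/2 = 6.5.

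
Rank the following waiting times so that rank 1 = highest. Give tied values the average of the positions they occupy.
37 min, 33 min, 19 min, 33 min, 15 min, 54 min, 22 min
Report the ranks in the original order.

2, 3.5, 6, 3.5, 7, 1, 5

Sorted (descending): 54, 37, 33, 33, 22, 19, 15
The 2 values of 33 occupy positions 3–4 → average rank (3+4)/2 = 3.5.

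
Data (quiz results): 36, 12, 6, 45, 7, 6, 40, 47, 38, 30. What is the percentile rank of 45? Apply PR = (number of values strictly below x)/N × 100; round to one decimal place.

80.0

N = 10.
Strictly below 45: 8. Equal to 45: 1.
PR = 8/10 × 100 = 80.0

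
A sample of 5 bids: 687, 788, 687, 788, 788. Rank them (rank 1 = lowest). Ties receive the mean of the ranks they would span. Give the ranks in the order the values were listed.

1.5, 4, 1.5, 4, 4

Sorted (ascending): 687, 687, 788, 788, 788
The 2 values of 687 occupy positions 1–2 → average rank (1+2)/2 = 1.5.
The 3 values of 788 occupy positions 3–5 → average rank 4.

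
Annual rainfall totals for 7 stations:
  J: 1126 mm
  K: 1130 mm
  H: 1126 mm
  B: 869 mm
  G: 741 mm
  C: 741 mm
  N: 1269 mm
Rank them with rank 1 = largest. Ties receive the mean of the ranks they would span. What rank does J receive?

Sorted (descending): 1269, 1130, 1126, 1126, 869, 741, 741
The 2 values of 1126 occupy positions 3–4 → average rank (3+4)/2 = 3.5.
The 2 values of 741 occupy positions 6–7 → average rank (6+7)/2 = 6.5.
J has value 1126 mm → rank 3.5.

3.5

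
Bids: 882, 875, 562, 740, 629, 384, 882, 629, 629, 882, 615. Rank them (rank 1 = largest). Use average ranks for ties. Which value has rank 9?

615

Sorted (descending): 882, 882, 882, 875, 740, 629, 629, 629, 615, 562, 384
The 3 values of 882 occupy positions 1–3 → average rank 2.
The 3 values of 629 occupy positions 6–8 → average rank 7.
Rank 9 → value 615.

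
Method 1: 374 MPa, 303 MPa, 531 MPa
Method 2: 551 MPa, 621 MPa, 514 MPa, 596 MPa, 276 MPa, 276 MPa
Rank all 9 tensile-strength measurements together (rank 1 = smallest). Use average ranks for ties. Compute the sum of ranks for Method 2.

Sorted (ascending): 276, 276, 303, 374, 514, 531, 551, 596, 621
The 2 values of 276 occupy positions 1–2 → average rank (1+2)/2 = 1.5.
Method 2 values → pooled ranks: 551→7, 621→9, 514→5, 596→8, 276→1.5, 276→1.5
Rank sum = 7 + 9 + 5 + 8 + 1.5 + 1.5 = 32

32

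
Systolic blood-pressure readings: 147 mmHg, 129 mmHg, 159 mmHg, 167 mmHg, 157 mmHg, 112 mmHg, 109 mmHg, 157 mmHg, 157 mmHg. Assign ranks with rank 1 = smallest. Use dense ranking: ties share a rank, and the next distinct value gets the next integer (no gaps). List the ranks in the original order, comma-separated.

Sorted (ascending): 109, 112, 129, 147, 157, 157, 157, 159, 167
The 3 values of 157 share dense rank 5.
Remaining distinct values take the next consecutive integers.

4, 3, 6, 7, 5, 2, 1, 5, 5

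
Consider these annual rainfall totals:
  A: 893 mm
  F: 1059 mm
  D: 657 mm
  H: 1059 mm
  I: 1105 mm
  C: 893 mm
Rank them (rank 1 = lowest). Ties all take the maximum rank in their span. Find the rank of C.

3

Sorted (ascending): 657, 893, 893, 1059, 1059, 1105
The 2 values of 893 occupy positions 2–3 → each gets rank 3.
The 2 values of 1059 occupy positions 4–5 → each gets rank 5.
C has value 893 mm → rank 3.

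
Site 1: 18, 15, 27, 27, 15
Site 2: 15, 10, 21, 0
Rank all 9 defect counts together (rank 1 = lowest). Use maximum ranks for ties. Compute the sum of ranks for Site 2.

15

Sorted (ascending): 0, 10, 15, 15, 15, 18, 21, 27, 27
The 3 values of 15 occupy positions 3–5 → each gets rank 5.
The 2 values of 27 occupy positions 8–9 → each gets rank 9.
Site 2 values → pooled ranks: 15→5, 10→2, 21→7, 0→1
Rank sum = 5 + 2 + 7 + 1 = 15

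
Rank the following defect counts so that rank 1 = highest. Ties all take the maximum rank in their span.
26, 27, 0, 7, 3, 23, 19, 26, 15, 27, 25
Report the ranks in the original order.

4, 2, 11, 9, 10, 6, 7, 4, 8, 2, 5

Sorted (descending): 27, 27, 26, 26, 25, 23, 19, 15, 7, 3, 0
The 2 values of 27 occupy positions 1–2 → each gets rank 2.
The 2 values of 26 occupy positions 3–4 → each gets rank 4.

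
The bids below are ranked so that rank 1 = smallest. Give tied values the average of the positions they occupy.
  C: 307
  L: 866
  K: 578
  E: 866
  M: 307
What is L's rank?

4.5

Sorted (ascending): 307, 307, 578, 866, 866
The 2 values of 307 occupy positions 1–2 → average rank (1+2)/2 = 1.5.
The 2 values of 866 occupy positions 4–5 → average rank (4+5)/2 = 4.5.
L has value 866 → rank 4.5.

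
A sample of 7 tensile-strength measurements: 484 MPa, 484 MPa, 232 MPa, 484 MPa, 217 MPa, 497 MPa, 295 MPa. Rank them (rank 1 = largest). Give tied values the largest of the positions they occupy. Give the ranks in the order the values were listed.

4, 4, 6, 4, 7, 1, 5

Sorted (descending): 497, 484, 484, 484, 295, 232, 217
The 3 values of 484 occupy positions 2–4 → each gets rank 4.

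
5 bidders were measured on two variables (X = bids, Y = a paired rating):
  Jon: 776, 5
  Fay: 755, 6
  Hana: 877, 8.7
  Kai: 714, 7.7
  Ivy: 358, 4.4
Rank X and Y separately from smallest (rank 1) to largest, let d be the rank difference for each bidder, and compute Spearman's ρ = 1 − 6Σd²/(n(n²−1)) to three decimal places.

0.600

Ranks of variable 1: 4, 3, 5, 2, 1
Ranks of variable 2: 2, 3, 5, 4, 1
d = r₁ − r₂: 2, 0, 0, -2, 0
d²: 4, 0, 0, 4, 0; Σd² = 8
ρ = 1 − 6·8/(5·24) = 1 − 48/120 = 0.600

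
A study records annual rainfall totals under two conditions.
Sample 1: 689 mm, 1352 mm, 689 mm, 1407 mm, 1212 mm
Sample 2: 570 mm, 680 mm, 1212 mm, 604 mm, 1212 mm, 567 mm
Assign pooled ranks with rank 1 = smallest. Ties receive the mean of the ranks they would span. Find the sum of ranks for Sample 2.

Sorted (ascending): 567, 570, 604, 680, 689, 689, 1212, 1212, 1212, 1352, 1407
The 2 values of 689 occupy positions 5–6 → average rank (5+6)/2 = 5.5.
The 3 values of 1212 occupy positions 7–9 → average rank 8.
Sample 2 values → pooled ranks: 570→2, 680→4, 1212→8, 604→3, 1212→8, 567→1
Rank sum = 2 + 4 + 8 + 3 + 8 + 1 = 26

26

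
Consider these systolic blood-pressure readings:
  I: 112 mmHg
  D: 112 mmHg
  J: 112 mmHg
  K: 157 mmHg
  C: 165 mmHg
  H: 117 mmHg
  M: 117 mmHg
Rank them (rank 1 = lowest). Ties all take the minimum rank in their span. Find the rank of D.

Sorted (ascending): 112, 112, 112, 117, 117, 157, 165
The 3 values of 112 occupy positions 1–3 → each gets rank 1.
The 2 values of 117 occupy positions 4–5 → each gets rank 4.
D has value 112 mmHg → rank 1.

1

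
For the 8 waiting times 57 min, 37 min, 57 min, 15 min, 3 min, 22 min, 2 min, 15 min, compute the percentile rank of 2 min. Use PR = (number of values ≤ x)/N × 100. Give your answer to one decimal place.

12.5

N = 8.
Strictly below 2: 0. Equal to 2: 1.
PR = 1/8 × 100 = 12.5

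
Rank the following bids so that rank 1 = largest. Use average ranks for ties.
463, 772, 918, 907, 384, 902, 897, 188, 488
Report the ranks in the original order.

Sorted (descending): 918, 907, 902, 897, 772, 488, 463, 384, 188
No ties — each value takes its position as its rank.

7, 5, 1, 2, 8, 3, 4, 9, 6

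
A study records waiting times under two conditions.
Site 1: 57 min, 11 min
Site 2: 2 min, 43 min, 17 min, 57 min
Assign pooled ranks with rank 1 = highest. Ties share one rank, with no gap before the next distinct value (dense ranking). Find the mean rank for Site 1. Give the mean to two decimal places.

2.50

Sorted (descending): 57, 57, 43, 17, 11, 2
The 2 values of 57 share dense rank 1.
Remaining distinct values take the next consecutive integers.
Site 1 values → pooled ranks: 57→1, 11→4
Mean rank = (1 + 4) / 2 = 2.50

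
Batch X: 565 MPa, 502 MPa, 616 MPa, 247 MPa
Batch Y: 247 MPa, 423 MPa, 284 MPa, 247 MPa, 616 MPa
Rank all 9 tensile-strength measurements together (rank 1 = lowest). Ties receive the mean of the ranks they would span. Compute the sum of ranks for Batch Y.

21.5

Sorted (ascending): 247, 247, 247, 284, 423, 502, 565, 616, 616
The 3 values of 247 occupy positions 1–3 → average rank 2.
The 2 values of 616 occupy positions 8–9 → average rank (8+9)/2 = 8.5.
Batch Y values → pooled ranks: 247→2, 423→5, 284→4, 247→2, 616→8.5
Rank sum = 2 + 5 + 4 + 2 + 8.5 = 21.5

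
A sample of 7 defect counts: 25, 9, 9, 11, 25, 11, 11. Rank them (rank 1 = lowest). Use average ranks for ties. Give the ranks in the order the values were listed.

Sorted (ascending): 9, 9, 11, 11, 11, 25, 25
The 2 values of 9 occupy positions 1–2 → average rank (1+2)/2 = 1.5.
The 3 values of 11 occupy positions 3–5 → average rank 4.
The 2 values of 25 occupy positions 6–7 → average rank (6+7)/2 = 6.5.

6.5, 1.5, 1.5, 4, 6.5, 4, 4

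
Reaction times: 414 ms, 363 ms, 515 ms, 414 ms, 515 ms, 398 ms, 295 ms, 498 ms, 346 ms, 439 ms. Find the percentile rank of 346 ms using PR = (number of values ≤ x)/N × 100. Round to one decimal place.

N = 10.
Strictly below 346: 1. Equal to 346: 1.
PR = 2/10 × 100 = 20.0

20.0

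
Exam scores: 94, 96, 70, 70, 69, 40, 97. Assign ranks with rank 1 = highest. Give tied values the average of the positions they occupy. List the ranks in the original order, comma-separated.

3, 2, 4.5, 4.5, 6, 7, 1

Sorted (descending): 97, 96, 94, 70, 70, 69, 40
The 2 values of 70 occupy positions 4–5 → average rank (4+5)/2 = 4.5.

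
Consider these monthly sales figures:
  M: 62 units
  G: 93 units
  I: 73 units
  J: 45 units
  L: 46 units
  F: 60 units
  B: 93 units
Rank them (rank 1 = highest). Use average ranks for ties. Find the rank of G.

1.5

Sorted (descending): 93, 93, 73, 62, 60, 46, 45
The 2 values of 93 occupy positions 1–2 → average rank (1+2)/2 = 1.5.
G has value 93 units → rank 1.5.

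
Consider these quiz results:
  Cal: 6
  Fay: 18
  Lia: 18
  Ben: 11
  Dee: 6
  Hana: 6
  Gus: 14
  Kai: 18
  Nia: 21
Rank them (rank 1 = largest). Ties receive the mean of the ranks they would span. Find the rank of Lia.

3

Sorted (descending): 21, 18, 18, 18, 14, 11, 6, 6, 6
The 3 values of 18 occupy positions 2–4 → average rank 3.
The 3 values of 6 occupy positions 7–9 → average rank 8.
Lia has value 18 → rank 3.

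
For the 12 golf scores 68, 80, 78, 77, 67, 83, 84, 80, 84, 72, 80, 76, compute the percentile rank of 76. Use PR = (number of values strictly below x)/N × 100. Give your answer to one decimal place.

25.0

N = 12.
Strictly below 76: 3. Equal to 76: 1.
PR = 3/12 × 100 = 25.0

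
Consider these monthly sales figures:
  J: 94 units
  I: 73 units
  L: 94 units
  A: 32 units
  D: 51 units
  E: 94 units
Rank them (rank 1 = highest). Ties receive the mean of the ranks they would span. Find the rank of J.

2

Sorted (descending): 94, 94, 94, 73, 51, 32
The 3 values of 94 occupy positions 1–3 → average rank 2.
J has value 94 units → rank 2.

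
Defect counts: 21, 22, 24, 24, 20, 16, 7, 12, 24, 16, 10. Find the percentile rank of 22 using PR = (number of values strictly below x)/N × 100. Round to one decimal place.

N = 11.
Strictly below 22: 7. Equal to 22: 1.
PR = 7/11 × 100 = 63.6

63.6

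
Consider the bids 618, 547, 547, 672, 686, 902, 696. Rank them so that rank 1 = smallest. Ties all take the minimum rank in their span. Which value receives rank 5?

686

Sorted (ascending): 547, 547, 618, 672, 686, 696, 902
The 2 values of 547 occupy positions 1–2 → each gets rank 1.
Rank 5 → value 686.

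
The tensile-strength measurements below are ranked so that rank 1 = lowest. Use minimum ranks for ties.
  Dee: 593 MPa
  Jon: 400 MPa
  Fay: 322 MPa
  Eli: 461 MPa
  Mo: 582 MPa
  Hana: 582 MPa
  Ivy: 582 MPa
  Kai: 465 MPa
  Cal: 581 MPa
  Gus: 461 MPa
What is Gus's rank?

Sorted (ascending): 322, 400, 461, 461, 465, 581, 582, 582, 582, 593
The 2 values of 461 occupy positions 3–4 → each gets rank 3.
The 3 values of 582 occupy positions 7–9 → each gets rank 7.
Gus has value 461 MPa → rank 3.

3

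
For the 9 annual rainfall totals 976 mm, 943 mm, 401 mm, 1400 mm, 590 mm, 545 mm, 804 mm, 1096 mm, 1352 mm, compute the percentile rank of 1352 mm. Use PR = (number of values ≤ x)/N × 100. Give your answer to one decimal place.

88.9

N = 9.
Strictly below 1352: 7. Equal to 1352: 1.
PR = 8/9 × 100 = 88.9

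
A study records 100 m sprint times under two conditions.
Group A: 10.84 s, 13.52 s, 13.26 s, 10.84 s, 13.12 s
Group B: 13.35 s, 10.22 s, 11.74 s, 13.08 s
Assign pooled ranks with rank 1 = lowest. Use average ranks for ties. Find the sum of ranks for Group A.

27

Sorted (ascending): 10.22, 10.84, 10.84, 11.74, 13.08, 13.12, 13.26, 13.35, 13.52
The 2 values of 10.84 occupy positions 2–3 → average rank (2+3)/2 = 2.5.
Group A values → pooled ranks: 10.84→2.5, 13.52→9, 13.26→7, 10.84→2.5, 13.12→6
Rank sum = 2.5 + 9 + 7 + 2.5 + 6 = 27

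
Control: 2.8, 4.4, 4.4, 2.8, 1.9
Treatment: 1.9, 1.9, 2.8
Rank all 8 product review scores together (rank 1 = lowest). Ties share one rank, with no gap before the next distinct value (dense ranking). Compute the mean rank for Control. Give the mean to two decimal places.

Sorted (ascending): 1.9, 1.9, 1.9, 2.8, 2.8, 2.8, 4.4, 4.4
The 3 values of 1.9 share dense rank 1.
The 3 values of 2.8 share dense rank 2.
The 2 values of 4.4 share dense rank 3.
Control values → pooled ranks: 2.8→2, 4.4→3, 4.4→3, 2.8→2, 1.9→1
Mean rank = (2 + 3 + 3 + 2 + 1) / 5 = 2.20

2.20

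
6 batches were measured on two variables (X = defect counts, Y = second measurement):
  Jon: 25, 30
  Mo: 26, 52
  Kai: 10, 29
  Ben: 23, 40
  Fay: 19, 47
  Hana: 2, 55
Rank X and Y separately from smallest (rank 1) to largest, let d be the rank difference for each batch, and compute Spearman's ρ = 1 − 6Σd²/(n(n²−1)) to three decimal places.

Ranks of variable 1: 5, 6, 2, 4, 3, 1
Ranks of variable 2: 2, 5, 1, 3, 4, 6
d = r₁ − r₂: 3, 1, 1, 1, -1, -5
d²: 9, 1, 1, 1, 1, 25; Σd² = 38
ρ = 1 − 6·38/(6·35) = 1 − 228/210 = -0.086

-0.086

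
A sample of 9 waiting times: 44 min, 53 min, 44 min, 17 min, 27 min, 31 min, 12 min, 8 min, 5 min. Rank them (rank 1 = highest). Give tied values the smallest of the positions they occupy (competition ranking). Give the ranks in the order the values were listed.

2, 1, 2, 6, 5, 4, 7, 8, 9

Sorted (descending): 53, 44, 44, 31, 27, 17, 12, 8, 5
The 2 values of 44 occupy positions 2–3 → each gets rank 2.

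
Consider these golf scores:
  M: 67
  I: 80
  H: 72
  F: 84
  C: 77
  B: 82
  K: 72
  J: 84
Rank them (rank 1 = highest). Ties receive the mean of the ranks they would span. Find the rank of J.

Sorted (descending): 84, 84, 82, 80, 77, 72, 72, 67
The 2 values of 84 occupy positions 1–2 → average rank (1+2)/2 = 1.5.
The 2 values of 72 occupy positions 6–7 → average rank (6+7)/2 = 6.5.
J has value 84 → rank 1.5.

1.5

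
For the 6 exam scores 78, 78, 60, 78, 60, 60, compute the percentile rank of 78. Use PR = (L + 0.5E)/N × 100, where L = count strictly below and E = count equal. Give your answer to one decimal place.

75.0

N = 6.
Strictly below 78: 3. Equal to 78: 3.
PR = (3 + 0.5·3)/6 × 100 = 75.0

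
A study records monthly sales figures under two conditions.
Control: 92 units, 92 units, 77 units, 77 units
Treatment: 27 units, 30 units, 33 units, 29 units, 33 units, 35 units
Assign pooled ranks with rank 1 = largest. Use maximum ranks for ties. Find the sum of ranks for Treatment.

46

Sorted (descending): 92, 92, 77, 77, 35, 33, 33, 30, 29, 27
The 2 values of 92 occupy positions 1–2 → each gets rank 2.
The 2 values of 77 occupy positions 3–4 → each gets rank 4.
The 2 values of 33 occupy positions 6–7 → each gets rank 7.
Treatment values → pooled ranks: 27→10, 30→8, 33→7, 29→9, 33→7, 35→5
Rank sum = 10 + 8 + 7 + 9 + 7 + 5 = 46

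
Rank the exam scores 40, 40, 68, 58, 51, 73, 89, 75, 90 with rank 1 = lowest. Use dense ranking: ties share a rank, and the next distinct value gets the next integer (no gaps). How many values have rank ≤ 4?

5

Sorted (ascending): 40, 40, 51, 58, 68, 73, 75, 89, 90
The 2 values of 40 share dense rank 1.
Remaining distinct values take the next consecutive integers.
Ranks ≤ 4: {1, 1, 2, 3, 4} → 5 values.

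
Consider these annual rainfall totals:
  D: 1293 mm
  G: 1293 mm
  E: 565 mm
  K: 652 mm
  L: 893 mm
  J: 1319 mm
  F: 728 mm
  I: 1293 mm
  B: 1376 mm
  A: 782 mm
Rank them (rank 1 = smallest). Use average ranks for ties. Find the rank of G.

Sorted (ascending): 565, 652, 728, 782, 893, 1293, 1293, 1293, 1319, 1376
The 3 values of 1293 occupy positions 6–8 → average rank 7.
G has value 1293 mm → rank 7.

7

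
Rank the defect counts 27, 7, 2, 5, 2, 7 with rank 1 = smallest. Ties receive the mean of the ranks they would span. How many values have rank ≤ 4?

Sorted (ascending): 2, 2, 5, 7, 7, 27
The 2 values of 2 occupy positions 1–2 → average rank (1+2)/2 = 1.5.
The 2 values of 7 occupy positions 4–5 → average rank (4+5)/2 = 4.5.
Ranks ≤ 4: {1.5, 1.5, 3} → 3 values.

3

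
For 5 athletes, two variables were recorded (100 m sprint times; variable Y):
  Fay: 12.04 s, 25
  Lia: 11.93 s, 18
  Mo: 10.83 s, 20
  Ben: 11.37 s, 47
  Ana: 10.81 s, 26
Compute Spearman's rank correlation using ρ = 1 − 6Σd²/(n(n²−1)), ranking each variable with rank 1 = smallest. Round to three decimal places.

Ranks of variable 1: 5, 4, 2, 3, 1
Ranks of variable 2: 3, 1, 2, 5, 4
d = r₁ − r₂: 2, 3, 0, -2, -3
d²: 4, 9, 0, 4, 9; Σd² = 26
ρ = 1 − 6·26/(5·24) = 1 − 156/120 = -0.300

-0.300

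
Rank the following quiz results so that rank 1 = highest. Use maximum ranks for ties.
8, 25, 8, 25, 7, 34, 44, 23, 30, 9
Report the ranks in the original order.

Sorted (descending): 44, 34, 30, 25, 25, 23, 9, 8, 8, 7
The 2 values of 25 occupy positions 4–5 → each gets rank 5.
The 2 values of 8 occupy positions 8–9 → each gets rank 9.

9, 5, 9, 5, 10, 2, 1, 6, 3, 7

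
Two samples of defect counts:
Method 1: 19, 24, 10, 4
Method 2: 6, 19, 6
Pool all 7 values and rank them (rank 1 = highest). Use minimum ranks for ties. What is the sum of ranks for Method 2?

12

Sorted (descending): 24, 19, 19, 10, 6, 6, 4
The 2 values of 19 occupy positions 2–3 → each gets rank 2.
The 2 values of 6 occupy positions 5–6 → each gets rank 5.
Method 2 values → pooled ranks: 6→5, 19→2, 6→5
Rank sum = 5 + 2 + 5 = 12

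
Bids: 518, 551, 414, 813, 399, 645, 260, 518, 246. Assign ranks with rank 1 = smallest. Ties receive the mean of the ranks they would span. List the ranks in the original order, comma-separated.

Sorted (ascending): 246, 260, 399, 414, 518, 518, 551, 645, 813
The 2 values of 518 occupy positions 5–6 → average rank (5+6)/2 = 5.5.

5.5, 7, 4, 9, 3, 8, 2, 5.5, 1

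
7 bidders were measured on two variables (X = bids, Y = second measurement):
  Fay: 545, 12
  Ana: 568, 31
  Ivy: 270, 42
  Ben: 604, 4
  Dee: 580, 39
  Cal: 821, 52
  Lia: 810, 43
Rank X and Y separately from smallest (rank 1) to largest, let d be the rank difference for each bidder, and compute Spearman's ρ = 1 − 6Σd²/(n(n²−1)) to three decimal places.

0.429

Ranks of variable 1: 2, 3, 1, 5, 4, 7, 6
Ranks of variable 2: 2, 3, 5, 1, 4, 7, 6
d = r₁ − r₂: 0, 0, -4, 4, 0, 0, 0
d²: 0, 0, 16, 16, 0, 0, 0; Σd² = 32
ρ = 1 − 6·32/(7·48) = 1 − 192/336 = 0.429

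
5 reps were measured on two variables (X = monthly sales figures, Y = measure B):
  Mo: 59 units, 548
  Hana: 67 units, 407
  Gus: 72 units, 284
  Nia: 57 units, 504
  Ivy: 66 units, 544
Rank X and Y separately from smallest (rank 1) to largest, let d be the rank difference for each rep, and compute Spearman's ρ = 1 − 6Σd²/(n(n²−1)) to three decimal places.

Ranks of variable 1: 2, 4, 5, 1, 3
Ranks of variable 2: 5, 2, 1, 3, 4
d = r₁ − r₂: -3, 2, 4, -2, -1
d²: 9, 4, 16, 4, 1; Σd² = 34
ρ = 1 − 6·34/(5·24) = 1 − 204/120 = -0.700

-0.700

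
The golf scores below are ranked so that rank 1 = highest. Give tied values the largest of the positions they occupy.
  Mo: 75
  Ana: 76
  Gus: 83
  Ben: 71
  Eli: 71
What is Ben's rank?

5

Sorted (descending): 83, 76, 75, 71, 71
The 2 values of 71 occupy positions 4–5 → each gets rank 5.
Ben has value 71 → rank 5.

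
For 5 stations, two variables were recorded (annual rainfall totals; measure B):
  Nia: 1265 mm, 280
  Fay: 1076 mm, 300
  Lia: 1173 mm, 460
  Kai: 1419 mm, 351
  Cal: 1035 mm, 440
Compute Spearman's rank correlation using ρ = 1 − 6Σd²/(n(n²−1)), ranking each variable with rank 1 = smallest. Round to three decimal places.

-0.300

Ranks of variable 1: 4, 2, 3, 5, 1
Ranks of variable 2: 1, 2, 5, 3, 4
d = r₁ − r₂: 3, 0, -2, 2, -3
d²: 9, 0, 4, 4, 9; Σd² = 26
ρ = 1 − 6·26/(5·24) = 1 − 156/120 = -0.300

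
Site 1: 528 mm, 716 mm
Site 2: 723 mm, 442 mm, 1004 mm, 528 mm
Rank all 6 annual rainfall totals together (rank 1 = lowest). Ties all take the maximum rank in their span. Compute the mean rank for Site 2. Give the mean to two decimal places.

3.75

Sorted (ascending): 442, 528, 528, 716, 723, 1004
The 2 values of 528 occupy positions 2–3 → each gets rank 3.
Site 2 values → pooled ranks: 723→5, 442→1, 1004→6, 528→3
Mean rank = (5 + 1 + 6 + 3) / 4 = 3.75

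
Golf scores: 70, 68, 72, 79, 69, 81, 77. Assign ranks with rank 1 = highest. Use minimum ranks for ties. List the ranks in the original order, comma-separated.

Sorted (descending): 81, 79, 77, 72, 70, 69, 68
No ties — each value takes its position as its rank.

5, 7, 4, 2, 6, 1, 3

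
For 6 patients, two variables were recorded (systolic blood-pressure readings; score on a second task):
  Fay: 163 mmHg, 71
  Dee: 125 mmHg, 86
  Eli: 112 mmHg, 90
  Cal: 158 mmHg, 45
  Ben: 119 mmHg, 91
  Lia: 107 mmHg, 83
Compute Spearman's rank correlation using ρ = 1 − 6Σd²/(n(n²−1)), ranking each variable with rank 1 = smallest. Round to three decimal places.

Ranks of variable 1: 6, 4, 2, 5, 3, 1
Ranks of variable 2: 2, 4, 5, 1, 6, 3
d = r₁ − r₂: 4, 0, -3, 4, -3, -2
d²: 16, 0, 9, 16, 9, 4; Σd² = 54
ρ = 1 − 6·54/(6·35) = 1 − 324/210 = -0.543

-0.543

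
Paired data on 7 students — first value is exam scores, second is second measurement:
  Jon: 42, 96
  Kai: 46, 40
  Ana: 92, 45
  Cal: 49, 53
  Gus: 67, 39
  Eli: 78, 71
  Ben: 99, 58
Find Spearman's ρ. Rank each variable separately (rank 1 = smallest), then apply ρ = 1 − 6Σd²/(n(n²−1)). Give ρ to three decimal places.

-0.071

Ranks of variable 1: 1, 2, 6, 3, 4, 5, 7
Ranks of variable 2: 7, 2, 3, 4, 1, 6, 5
d = r₁ − r₂: -6, 0, 3, -1, 3, -1, 2
d²: 36, 0, 9, 1, 9, 1, 4; Σd² = 60
ρ = 1 − 6·60/(7·48) = 1 − 360/336 = -0.071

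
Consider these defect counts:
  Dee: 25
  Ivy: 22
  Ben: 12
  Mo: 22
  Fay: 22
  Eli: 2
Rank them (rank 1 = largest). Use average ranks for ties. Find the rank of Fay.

3

Sorted (descending): 25, 22, 22, 22, 12, 2
The 3 values of 22 occupy positions 2–4 → average rank 3.
Fay has value 22 → rank 3.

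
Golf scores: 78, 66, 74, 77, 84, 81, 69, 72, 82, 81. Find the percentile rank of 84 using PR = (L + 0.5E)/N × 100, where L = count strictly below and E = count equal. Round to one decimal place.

95.0

N = 10.
Strictly below 84: 9. Equal to 84: 1.
PR = (9 + 0.5·1)/10 × 100 = 95.0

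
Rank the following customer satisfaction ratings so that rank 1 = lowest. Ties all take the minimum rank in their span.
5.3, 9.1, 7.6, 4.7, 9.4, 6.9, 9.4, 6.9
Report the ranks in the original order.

2, 6, 5, 1, 7, 3, 7, 3

Sorted (ascending): 4.7, 5.3, 6.9, 6.9, 7.6, 9.1, 9.4, 9.4
The 2 values of 6.9 occupy positions 3–4 → each gets rank 3.
The 2 values of 9.4 occupy positions 7–8 → each gets rank 7.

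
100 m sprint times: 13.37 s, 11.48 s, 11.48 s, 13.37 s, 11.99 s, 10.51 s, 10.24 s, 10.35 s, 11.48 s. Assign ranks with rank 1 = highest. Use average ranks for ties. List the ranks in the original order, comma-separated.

1.5, 5, 5, 1.5, 3, 7, 9, 8, 5

Sorted (descending): 13.37, 13.37, 11.99, 11.48, 11.48, 11.48, 10.51, 10.35, 10.24
The 2 values of 13.37 occupy positions 1–2 → average rank (1+2)/2 = 1.5.
The 3 values of 11.48 occupy positions 4–6 → average rank 5.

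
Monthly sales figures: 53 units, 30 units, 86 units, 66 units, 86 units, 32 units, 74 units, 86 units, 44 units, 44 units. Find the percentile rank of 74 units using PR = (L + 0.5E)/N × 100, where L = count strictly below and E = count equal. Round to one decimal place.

65.0

N = 10.
Strictly below 74: 6. Equal to 74: 1.
PR = (6 + 0.5·1)/10 × 100 = 65.0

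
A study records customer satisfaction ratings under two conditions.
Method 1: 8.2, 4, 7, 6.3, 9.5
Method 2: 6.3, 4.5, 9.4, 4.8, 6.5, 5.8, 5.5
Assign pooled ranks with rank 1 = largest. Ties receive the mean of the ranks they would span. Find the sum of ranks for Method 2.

51.5

Sorted (descending): 9.5, 9.4, 8.2, 7, 6.5, 6.3, 6.3, 5.8, 5.5, 4.8, 4.5, 4
The 2 values of 6.3 occupy positions 6–7 → average rank (6+7)/2 = 6.5.
Method 2 values → pooled ranks: 6.3→6.5, 4.5→11, 9.4→2, 4.8→10, 6.5→5, 5.8→8, 5.5→9
Rank sum = 6.5 + 11 + 2 + 10 + 5 + 8 + 9 = 51.5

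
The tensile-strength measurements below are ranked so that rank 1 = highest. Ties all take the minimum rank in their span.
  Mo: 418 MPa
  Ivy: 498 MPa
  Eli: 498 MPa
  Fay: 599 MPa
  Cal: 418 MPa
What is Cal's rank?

4

Sorted (descending): 599, 498, 498, 418, 418
The 2 values of 498 occupy positions 2–3 → each gets rank 2.
The 2 values of 418 occupy positions 4–5 → each gets rank 4.
Cal has value 418 MPa → rank 4.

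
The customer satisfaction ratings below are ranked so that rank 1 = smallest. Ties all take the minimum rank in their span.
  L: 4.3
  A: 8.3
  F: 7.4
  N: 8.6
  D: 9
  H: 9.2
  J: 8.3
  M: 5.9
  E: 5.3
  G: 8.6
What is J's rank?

5

Sorted (ascending): 4.3, 5.3, 5.9, 7.4, 8.3, 8.3, 8.6, 8.6, 9, 9.2
The 2 values of 8.3 occupy positions 5–6 → each gets rank 5.
The 2 values of 8.6 occupy positions 7–8 → each gets rank 7.
J has value 8.3 → rank 5.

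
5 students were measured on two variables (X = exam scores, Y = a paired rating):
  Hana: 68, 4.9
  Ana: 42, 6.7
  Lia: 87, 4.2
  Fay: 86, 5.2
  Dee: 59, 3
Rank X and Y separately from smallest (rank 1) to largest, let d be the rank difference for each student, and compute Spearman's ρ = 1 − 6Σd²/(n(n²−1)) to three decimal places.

Ranks of variable 1: 3, 1, 5, 4, 2
Ranks of variable 2: 3, 5, 2, 4, 1
d = r₁ − r₂: 0, -4, 3, 0, 1
d²: 0, 16, 9, 0, 1; Σd² = 26
ρ = 1 − 6·26/(5·24) = 1 − 156/120 = -0.300

-0.300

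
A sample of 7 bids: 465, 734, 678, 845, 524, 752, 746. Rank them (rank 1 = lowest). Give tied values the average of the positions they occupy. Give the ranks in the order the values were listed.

Sorted (ascending): 465, 524, 678, 734, 746, 752, 845
No ties — each value takes its position as its rank.

1, 4, 3, 7, 2, 6, 5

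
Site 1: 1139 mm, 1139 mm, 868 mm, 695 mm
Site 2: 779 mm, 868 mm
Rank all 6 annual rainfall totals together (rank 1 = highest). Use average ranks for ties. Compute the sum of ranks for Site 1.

12.5

Sorted (descending): 1139, 1139, 868, 868, 779, 695
The 2 values of 1139 occupy positions 1–2 → average rank (1+2)/2 = 1.5.
The 2 values of 868 occupy positions 3–4 → average rank (3+4)/2 = 3.5.
Site 1 values → pooled ranks: 1139→1.5, 1139→1.5, 868→3.5, 695→6
Rank sum = 1.5 + 1.5 + 3.5 + 6 = 12.5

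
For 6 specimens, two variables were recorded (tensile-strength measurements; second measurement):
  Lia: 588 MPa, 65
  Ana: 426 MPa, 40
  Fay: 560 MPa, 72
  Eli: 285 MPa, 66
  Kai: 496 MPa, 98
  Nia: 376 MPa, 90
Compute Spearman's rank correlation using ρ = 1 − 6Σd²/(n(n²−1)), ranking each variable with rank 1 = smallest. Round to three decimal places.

-0.086

Ranks of variable 1: 6, 3, 5, 1, 4, 2
Ranks of variable 2: 2, 1, 4, 3, 6, 5
d = r₁ − r₂: 4, 2, 1, -2, -2, -3
d²: 16, 4, 1, 4, 4, 9; Σd² = 38
ρ = 1 − 6·38/(6·35) = 1 − 228/210 = -0.086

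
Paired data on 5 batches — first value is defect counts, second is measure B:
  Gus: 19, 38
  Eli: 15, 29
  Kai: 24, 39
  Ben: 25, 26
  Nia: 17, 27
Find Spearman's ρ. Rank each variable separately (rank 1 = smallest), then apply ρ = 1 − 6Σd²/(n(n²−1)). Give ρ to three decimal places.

-0.100

Ranks of variable 1: 3, 1, 4, 5, 2
Ranks of variable 2: 4, 3, 5, 1, 2
d = r₁ − r₂: -1, -2, -1, 4, 0
d²: 1, 4, 1, 16, 0; Σd² = 22
ρ = 1 − 6·22/(5·24) = 1 − 132/120 = -0.100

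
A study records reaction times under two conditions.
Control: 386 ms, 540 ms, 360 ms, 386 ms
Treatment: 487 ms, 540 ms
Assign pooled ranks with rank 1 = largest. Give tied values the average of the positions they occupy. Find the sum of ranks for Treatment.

4.5

Sorted (descending): 540, 540, 487, 386, 386, 360
The 2 values of 540 occupy positions 1–2 → average rank (1+2)/2 = 1.5.
The 2 values of 386 occupy positions 4–5 → average rank (4+5)/2 = 4.5.
Treatment values → pooled ranks: 487→3, 540→1.5
Rank sum = 3 + 1.5 = 4.5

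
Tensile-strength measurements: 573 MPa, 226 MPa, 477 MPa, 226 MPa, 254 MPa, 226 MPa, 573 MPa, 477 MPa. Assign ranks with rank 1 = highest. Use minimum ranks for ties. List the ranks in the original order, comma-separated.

1, 6, 3, 6, 5, 6, 1, 3

Sorted (descending): 573, 573, 477, 477, 254, 226, 226, 226
The 2 values of 573 occupy positions 1–2 → each gets rank 1.
The 2 values of 477 occupy positions 3–4 → each gets rank 3.
The 3 values of 226 occupy positions 6–8 → each gets rank 6.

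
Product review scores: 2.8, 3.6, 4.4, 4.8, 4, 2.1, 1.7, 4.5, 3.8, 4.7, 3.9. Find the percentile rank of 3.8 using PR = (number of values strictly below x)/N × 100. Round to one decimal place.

N = 11.
Strictly below 3.8: 4. Equal to 3.8: 1.
PR = 4/11 × 100 = 36.4

36.4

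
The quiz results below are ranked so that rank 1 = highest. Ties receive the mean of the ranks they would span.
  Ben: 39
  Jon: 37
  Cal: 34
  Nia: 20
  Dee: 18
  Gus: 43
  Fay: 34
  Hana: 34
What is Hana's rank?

Sorted (descending): 43, 39, 37, 34, 34, 34, 20, 18
The 3 values of 34 occupy positions 4–6 → average rank 5.
Hana has value 34 → rank 5.

5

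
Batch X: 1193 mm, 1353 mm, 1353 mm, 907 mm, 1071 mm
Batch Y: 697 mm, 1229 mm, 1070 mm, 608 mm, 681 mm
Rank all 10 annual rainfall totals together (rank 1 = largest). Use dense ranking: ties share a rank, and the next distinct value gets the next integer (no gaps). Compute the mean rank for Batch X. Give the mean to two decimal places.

Sorted (descending): 1353, 1353, 1229, 1193, 1071, 1070, 907, 697, 681, 608
The 2 values of 1353 share dense rank 1.
Remaining distinct values take the next consecutive integers.
Batch X values → pooled ranks: 1193→3, 1353→1, 1353→1, 907→6, 1071→4
Mean rank = (3 + 1 + 1 + 6 + 4) / 5 = 3.00

3.00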